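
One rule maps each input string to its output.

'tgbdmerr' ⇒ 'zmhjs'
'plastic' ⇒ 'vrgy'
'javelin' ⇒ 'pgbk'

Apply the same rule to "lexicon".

rkdo

What's happening: shift every letter 6 places forward in the alphabet (wrapping around), then delete the last 3 characters.
Starting from "lexicon": after the first operation, "rkdoiut"; after the second, "rkdo".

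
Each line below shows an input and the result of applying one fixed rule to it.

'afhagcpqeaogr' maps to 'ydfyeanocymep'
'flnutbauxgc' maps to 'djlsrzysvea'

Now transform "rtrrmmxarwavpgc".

In each case the input is transformed by: shift every letter 2 places backward in the alphabet (wrapping around).
For "rtrrmmxarwavpgc" the result is "prppkkvypuytnea".

prppkkvypuytnea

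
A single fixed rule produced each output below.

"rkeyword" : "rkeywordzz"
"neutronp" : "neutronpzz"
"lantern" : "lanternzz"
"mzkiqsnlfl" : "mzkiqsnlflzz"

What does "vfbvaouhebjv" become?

The rule is to append "zz".
"vfbvaouhebjv" → "vfbvaouhebjvzz".

vfbvaouhebjvzz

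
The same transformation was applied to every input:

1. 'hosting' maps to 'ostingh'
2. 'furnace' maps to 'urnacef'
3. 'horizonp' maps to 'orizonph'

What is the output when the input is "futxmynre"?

The transformation: move the first character to the end.
For "futxmynre" the result is "utxmynref".

utxmynref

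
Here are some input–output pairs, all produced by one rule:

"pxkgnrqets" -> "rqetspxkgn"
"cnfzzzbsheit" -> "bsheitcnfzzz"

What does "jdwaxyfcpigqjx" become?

Looking at the pairs, the operation is to swap the front and back halves of the string.
On "jdwaxyfcpigqjx" that produces "cpigqjxjdwaxyf".

cpigqjxjdwaxyf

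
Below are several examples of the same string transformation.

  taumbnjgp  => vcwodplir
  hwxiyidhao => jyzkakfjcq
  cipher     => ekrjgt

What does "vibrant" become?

The pattern: shift every letter 2 places forward in the alphabet (wrapping around).
Applying that to "vibrant" gives "xkdtcpv".

xkdtcpv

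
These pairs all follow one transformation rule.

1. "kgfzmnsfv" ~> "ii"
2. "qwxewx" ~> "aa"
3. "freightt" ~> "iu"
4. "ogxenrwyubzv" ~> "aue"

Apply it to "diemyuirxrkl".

uauo

In each case the input is transformed by: shift every letter 3 places forward in the alphabet (wrapping around), then keep only the vowels.
Working it through for "diemyuirxrkl": intermediate "glhpbxluauno", final "uauo".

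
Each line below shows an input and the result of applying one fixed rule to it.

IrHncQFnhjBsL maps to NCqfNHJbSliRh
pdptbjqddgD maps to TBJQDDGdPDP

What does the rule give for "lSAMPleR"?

mpLErLsa

Looking at the pairs, the operation is to move the first 3 characters to the end (rotate left by 3), then flip the case of every letter.
"lSAMPleR" → "MPleRlSA" → "mpLErLsa".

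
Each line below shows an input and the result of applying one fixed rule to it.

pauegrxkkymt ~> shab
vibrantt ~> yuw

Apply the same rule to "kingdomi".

njp

The transformation: keep one character in every 3, starting at position 1 (positions 1st, 4th, 7th, ...), then shift every letter 3 places forward in the alphabet (wrapping around).
Working it through for "kingdomi": intermediate "kgm", final "njp".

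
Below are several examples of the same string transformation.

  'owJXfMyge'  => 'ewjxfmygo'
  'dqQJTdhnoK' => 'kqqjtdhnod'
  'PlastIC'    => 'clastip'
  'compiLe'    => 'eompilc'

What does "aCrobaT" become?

tcrobaa

The transformation: swap the first and last characters, then convert every letter to lowercase.
Starting from "aCrobaT": after the first operation, "TCrobaa"; after the second, "tcrobaa".
(Check on "dqQJTdhnoK": → "KqQJTdhnod" → "kqqjtdhnod" ✓)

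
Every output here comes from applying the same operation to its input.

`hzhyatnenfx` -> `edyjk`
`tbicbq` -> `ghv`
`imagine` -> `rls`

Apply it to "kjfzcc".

What's happening: keep every other character starting from the second (positions 2nd, 4th, 6th, ...), then shift every letter 5 places forward in the alphabet (wrapping around).
Working it through for "kjfzcc": intermediate "jzc", final "oeh".

oeh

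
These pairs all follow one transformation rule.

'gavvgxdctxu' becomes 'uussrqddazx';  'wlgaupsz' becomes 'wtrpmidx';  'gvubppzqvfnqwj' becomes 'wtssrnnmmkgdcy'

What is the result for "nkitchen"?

What's happening: sort the characters into reverse alphabetical order, then shift every letter 3 places backward in the alphabet (wrapping around).
Working it through for "nkitchen": intermediate "tnnkihec", final "qkkhfebz".
(Check on "gavvgxdctxu": → "xxvvutggdca" → "uussrqddazx" ✓)

qkkhfebz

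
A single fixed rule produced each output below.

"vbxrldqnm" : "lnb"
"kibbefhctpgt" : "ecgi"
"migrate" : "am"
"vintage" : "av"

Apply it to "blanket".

Each output is the input with this applied: move the first 2 characters to the end (rotate left by 2), then keep one character in every 3, starting at position 3 (positions 3rd, 6th, 9th, ...).
"blanket" → "kb".

kb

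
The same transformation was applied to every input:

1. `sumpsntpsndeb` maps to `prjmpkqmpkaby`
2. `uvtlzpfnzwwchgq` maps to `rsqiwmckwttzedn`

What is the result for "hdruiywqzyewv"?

eaorfvtnwvbts

Each output is the input with this applied: shift every letter 3 places backward in the alphabet (wrapping around).
On "hdruiywqzyewv" that produces "eaorfvtnwvbts".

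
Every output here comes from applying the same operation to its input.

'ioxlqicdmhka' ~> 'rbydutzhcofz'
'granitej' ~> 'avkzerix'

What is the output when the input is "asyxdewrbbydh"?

The rule is to reverse the string, then shift every letter 9 places backward in the alphabet (wrapping around).
"asyxdewrbbydh" → "hdybbrwedxysa" → "yupssinvuopjr".

yupssinvuopjr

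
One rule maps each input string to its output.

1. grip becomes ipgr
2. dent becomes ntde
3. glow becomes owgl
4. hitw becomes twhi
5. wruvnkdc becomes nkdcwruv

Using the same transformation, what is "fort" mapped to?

The rule is to swap the front and back halves of the string.
For "fort" the result is "rtfo".

rtfo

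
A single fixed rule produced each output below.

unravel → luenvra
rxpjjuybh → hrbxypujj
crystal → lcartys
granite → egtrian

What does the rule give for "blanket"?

tbelkan

In each case the input is transformed by: reverse the string, then take characters alternately from the front and the back (1st, last, 2nd, 2nd-last, ...).
"blanket" → "teknalb" → "tbelkan".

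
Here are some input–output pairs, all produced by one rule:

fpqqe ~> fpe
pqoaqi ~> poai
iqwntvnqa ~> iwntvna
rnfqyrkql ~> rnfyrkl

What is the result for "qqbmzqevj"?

bmzevj

In each case the input is transformed by: remove every "q".
For "qqbmzqevj" the result is "bmzevj".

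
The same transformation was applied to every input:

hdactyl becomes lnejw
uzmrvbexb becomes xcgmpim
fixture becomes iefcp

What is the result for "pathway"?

eshlj

In each case the input is transformed by: shift every letter 11 places forward in the alphabet (wrapping around), then delete the first 2 characters.
On "pathway": the first step gives "aleshlj", and the second then gives "eshlj".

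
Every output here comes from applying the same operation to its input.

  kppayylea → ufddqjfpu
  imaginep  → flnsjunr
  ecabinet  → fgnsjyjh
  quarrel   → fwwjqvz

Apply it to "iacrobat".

Each output is the input with this applied: shift every letter 5 places forward in the alphabet (wrapping around), then move the first 2 characters to the end (rotate left by 2).
For "iacrobat", step one produces "nfhwtgfy"; step two turns that into "hwtgfynf".
(Check on "kppayylea": → "puufddqjf" → "ufddqjfpu" ✓)

hwtgfynf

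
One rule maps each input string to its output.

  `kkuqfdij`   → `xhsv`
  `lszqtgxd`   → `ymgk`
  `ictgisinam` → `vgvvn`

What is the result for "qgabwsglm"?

dnjtz

The transformation: shift every letter 13 places forward in the alphabet (wrapping around) — i.e. ROT13, then keep every other character starting from the first (positions 1st, 3rd, 5th, ...).
Working it through for "qgabwsglm": intermediate "dtnojftyz", final "dnjtz".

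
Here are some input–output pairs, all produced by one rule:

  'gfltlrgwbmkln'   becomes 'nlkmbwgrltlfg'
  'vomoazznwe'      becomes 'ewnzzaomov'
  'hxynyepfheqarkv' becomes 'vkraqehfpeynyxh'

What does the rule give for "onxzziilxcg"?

Rule — reverse the string.
Applying that to "onxzziilxcg" gives "gcxliizzxno".

gcxliizzxno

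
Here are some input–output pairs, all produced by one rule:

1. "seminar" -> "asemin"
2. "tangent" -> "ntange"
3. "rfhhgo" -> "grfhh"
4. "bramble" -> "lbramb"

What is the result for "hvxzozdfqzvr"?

vhvxzozdfqz

Each output is the input with this applied: delete the last character, then move the last character to the front.
On "hvxzozdfqzvr": the first step gives "hvxzozdfqzv", and the second then gives "vhvxzozdfqz".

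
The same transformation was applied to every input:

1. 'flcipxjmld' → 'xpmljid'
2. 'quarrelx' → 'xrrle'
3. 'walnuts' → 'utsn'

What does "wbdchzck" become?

The pattern: delete the first 3 characters, then sort the characters into reverse alphabetical order.
Starting from "wbdchzck": after the first operation, "chzck"; after the second, "zkhcc".

zkhcc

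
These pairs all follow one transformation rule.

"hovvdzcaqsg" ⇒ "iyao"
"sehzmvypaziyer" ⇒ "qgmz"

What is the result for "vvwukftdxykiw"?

In each case the input is transformed by: shift every letter 8 places forward in the alphabet (wrapping around), then keep only the last 4 characters.
"vvwukftdxykiw" → "ddecsnblfgsqe" → "gsqe".

gsqe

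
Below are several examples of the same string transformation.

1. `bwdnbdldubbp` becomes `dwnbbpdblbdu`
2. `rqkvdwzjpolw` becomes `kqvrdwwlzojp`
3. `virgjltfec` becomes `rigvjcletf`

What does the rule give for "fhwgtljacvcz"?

whgftzlcjvac

Each output is the input with this applied: move the first 2 characters to the end (rotate left by 2), then take characters alternately from the front and the back (1st, last, 2nd, 2nd-last, ...).
Working it through for "fhwgtljacvcz": intermediate "wgtljacvczfh", final "whgftzlcjvac".
(Check on "virgjltfec": → "rgjltfecvi" → "rigvjcletf" ✓)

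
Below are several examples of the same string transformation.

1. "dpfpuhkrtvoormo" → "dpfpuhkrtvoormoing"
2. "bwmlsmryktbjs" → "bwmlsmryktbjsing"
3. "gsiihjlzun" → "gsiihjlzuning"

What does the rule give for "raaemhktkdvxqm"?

raaemhktkdvxqming

The transformation: append "ing".
So "raaemhktkdvxqm" becomes "raaemhktkdvxqming".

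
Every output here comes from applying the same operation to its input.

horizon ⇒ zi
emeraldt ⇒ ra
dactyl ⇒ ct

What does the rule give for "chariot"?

What's happening: take characters alternately from the front and the back (1st, last, 2nd, 2nd-last, ...), then keep only the last 2 characters.
"chariot" → "ir".
(Check on "emeraldt": → "etmdelra" → "ra" ✓)

ir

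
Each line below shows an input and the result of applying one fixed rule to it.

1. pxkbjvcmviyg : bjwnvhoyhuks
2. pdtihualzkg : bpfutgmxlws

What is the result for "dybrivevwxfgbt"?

pknduhqhijrsnf

The rule is to shift every letter 12 places forward in the alphabet (wrapping around).
"dybrivevwxfgbt" → "pknduhqhijrsnf".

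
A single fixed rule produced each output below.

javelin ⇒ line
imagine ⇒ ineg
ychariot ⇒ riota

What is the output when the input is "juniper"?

Each output is the input with this applied: delete the first 3 characters, then move the first character to the end.
On "juniper": the first step gives "iper", and the second then gives "peri".

peri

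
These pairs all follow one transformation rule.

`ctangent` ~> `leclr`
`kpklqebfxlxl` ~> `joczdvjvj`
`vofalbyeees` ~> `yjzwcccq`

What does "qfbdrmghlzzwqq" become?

bpkefjxxuoo

The rule is to shift every letter 2 places backward in the alphabet (wrapping around), then delete the first 3 characters.
"qfbdrmghlzzwqq" → "odzbpkefjxxuoo" → "bpkefjxxuoo".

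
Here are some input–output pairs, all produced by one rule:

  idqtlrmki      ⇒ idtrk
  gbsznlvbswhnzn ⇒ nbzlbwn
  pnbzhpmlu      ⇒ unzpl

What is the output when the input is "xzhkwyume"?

The transformation: move the last character to the front, then keep every other character starting from the first (positions 1st, 3rd, 5th, ...).
"xzhkwyume" → "exzhkwyum" → "ezkym".

ezkym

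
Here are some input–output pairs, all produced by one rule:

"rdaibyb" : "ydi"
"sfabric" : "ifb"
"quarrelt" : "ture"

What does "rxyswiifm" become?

Looking at the pairs, the operation is to keep every other character starting from the second (positions 2nd, 4th, 6th, ...), then move the last character to the front.
Working it through for "rxyswiifm": intermediate "xsif", final "fxsi".

fxsi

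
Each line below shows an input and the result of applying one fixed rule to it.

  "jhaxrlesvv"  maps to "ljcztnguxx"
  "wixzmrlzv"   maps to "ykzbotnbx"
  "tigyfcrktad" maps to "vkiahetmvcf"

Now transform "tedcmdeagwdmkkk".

vgfeofgciyfommm

The pattern: shift every letter 2 places forward in the alphabet (wrapping around).
Applying that to "tedcmdeagwdmkkk" gives "vgfeofgciyfommm".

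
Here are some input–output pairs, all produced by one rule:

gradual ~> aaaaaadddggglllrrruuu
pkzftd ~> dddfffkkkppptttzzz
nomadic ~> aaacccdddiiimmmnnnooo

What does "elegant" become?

aaaeeeeeeggglllnnnttt

The pattern: sort the characters into alphabetical order, then repeat every character 3 times.
For "elegant", step one produces "aeeglnt"; step two turns that into "aaaeeeeeeggglllnnnttt".
(Check on "nomadic": → "acdimno" → "aaacccdddiiimmmnnnooo" ✓)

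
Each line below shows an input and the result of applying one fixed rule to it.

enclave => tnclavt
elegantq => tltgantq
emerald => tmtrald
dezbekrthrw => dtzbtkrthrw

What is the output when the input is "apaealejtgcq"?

The pattern: replace every "e" with "t".
"apaealejtgcq" → "apataltjtgcq".

apataltjtgcq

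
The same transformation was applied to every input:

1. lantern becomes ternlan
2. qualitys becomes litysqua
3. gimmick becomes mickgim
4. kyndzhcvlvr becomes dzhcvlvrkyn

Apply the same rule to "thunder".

nderthu

The transformation: move the first 3 characters to the end (rotate left by 3).
"thunder" → "nderthu".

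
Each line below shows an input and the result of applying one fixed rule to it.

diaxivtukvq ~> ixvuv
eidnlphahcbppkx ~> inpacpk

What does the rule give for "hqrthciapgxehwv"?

Rule — keep every other character starting from the second (positions 2nd, 4th, 6th, ...).
"hqrthciapgxehwv" → "qtcagew".

qtcagew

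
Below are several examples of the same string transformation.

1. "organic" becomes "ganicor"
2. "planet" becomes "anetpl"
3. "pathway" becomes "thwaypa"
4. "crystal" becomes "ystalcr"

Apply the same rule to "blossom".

The pattern: move the first 2 characters to the end (rotate left by 2).
On "blossom" that produces "ossombl".

ossombl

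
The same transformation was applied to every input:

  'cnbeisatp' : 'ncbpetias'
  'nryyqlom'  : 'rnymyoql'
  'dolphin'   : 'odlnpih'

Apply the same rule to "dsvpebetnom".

sdvmpoenbte

The transformation: move the first character to the end, then take characters alternately from the front and the back (1st, last, 2nd, 2nd-last, ...).
For "dsvpebetnom", step one produces "svpebetnomd"; step two turns that into "sdvmpoenbte".
(Check on "cnbeisatp": → "nbeisatpc" → "ncbpetias" ✓)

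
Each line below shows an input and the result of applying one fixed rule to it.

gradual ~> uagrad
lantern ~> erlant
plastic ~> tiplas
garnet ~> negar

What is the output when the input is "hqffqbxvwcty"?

cthqffqbxvw

In each case the input is transformed by: delete the last character, then move the last 2 characters to the front (rotate right by 2).
Working it through for "hqffqbxvwcty": intermediate "hqffqbxvwct", final "cthqffqbxvw".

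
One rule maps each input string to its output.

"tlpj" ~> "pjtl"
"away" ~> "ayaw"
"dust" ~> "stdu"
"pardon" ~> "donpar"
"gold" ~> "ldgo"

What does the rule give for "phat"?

Each output is the input with this applied: swap the front and back halves of the string.
Doing the same to "phat": "atph".

atph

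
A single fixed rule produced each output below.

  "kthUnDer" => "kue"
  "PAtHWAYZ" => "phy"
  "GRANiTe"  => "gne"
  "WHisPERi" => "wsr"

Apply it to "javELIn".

jen

Each output is the input with this applied: keep one character in every 3, starting at position 1 (positions 1st, 4th, 7th, ...), then convert every letter to lowercase.
For "javELIn", step one produces "jEn"; step two turns that into "jen".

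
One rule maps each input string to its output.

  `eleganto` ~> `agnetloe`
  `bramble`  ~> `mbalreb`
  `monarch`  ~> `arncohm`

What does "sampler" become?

The transformation: take characters alternately from the front and the back (1st, last, 2nd, 2nd-last, ...), then reverse the string.
On "sampler" that produces "plmears".
(Check on "monarch": → "mhocnra" → "arncohm" ✓)

plmears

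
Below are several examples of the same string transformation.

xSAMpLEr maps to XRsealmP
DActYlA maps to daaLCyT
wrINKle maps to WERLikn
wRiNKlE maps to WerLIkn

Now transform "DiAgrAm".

In each case the input is transformed by: flip the case of every letter, then take characters alternately from the front and the back (1st, last, 2nd, 2nd-last, ...).
For "DiAgrAm", step one produces "dIaGRaM"; step two turns that into "dMIaaRG".

dMIaaRG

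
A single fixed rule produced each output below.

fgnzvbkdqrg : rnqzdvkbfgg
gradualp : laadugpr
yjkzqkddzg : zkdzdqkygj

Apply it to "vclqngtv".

The pattern: take characters alternately from the front and the back (1st, last, 2nd, 2nd-last, ...), then move the first 3 characters to the end (rotate left by 3).
On "vclqngtv" that produces "tlgqnvvc".

tlgqnvvc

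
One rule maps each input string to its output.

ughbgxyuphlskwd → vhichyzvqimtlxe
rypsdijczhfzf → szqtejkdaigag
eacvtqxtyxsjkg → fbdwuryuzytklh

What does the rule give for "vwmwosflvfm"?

Looking at the pairs, the operation is to shift every letter 1 place forward in the alphabet (wrapping around).
On "vwmwosflvfm" that produces "wxnxptgmwgn".

wxnxptgmwgn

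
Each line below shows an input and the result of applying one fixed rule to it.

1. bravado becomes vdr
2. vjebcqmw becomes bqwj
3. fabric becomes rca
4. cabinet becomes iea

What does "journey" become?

Rule — keep every other character starting from the second (positions 2nd, 4th, 6th, ...), then move the first character to the end.
Working it through for "journey": intermediate "ore", final "reo".

reo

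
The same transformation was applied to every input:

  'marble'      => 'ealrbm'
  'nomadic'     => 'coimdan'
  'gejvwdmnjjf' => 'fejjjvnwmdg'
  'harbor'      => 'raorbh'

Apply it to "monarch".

Looking at the pairs, the operation is to take characters alternately from the front and the back (1st, last, 2nd, 2nd-last, ...), then move the first character to the end.
Applying both steps to "monarch": "mhocnra", then "hocnram".
(Check on "harbor": → "hraorb" → "raorbh" ✓)

hocnram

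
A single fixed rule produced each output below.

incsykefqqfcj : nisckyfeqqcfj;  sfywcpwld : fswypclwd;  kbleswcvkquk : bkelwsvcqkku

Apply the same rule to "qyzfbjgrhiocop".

The pattern: swap each adjacent pair of characters (1↔2, 3↔4, ...).
Applying that to "qyzfbjgrhiocop" gives "yqfzjbrgihcopo".

yqfzjbrgihcopo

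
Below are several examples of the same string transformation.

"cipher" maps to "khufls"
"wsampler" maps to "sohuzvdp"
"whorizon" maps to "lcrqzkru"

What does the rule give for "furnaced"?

dfhgixuq

What's happening: swap the front and back halves of the string, then shift every letter 3 places forward in the alphabet (wrapping around).
Starting from "furnaced": after the first operation, "acedfurn"; after the second, "dfhgixuq".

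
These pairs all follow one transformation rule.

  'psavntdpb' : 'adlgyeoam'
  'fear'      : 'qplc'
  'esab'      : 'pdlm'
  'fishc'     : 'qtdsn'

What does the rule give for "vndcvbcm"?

The rule is to shift every letter 11 places forward in the alphabet (wrapping around).
"vndcvbcm" → "gyongmnx".

gyongmnx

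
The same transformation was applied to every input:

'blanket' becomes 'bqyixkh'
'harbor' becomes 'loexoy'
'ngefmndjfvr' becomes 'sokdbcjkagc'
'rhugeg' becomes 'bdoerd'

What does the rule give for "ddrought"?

eqaaolrd

The transformation: move the last 2 characters to the front (rotate right by 2), then shift every letter 3 places backward in the alphabet (wrapping around).
On "ddrought" that produces "eqaaolrd".
(Check on "rhugeg": → "egrhug" → "bdoerd" ✓)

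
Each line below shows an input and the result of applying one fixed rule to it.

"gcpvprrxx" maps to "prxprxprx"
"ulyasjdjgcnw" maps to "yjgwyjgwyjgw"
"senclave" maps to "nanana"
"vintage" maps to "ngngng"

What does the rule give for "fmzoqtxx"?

What's happening: keep one character in every 3, starting at position 3 (positions 3rd, 6th, 9th, ...), then write the whole string 3 times in a row.
For "fmzoqtxx" the result is "ztztzt".

ztztzt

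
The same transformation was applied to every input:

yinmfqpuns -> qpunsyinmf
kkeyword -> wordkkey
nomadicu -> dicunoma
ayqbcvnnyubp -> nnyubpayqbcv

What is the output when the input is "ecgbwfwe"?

The transformation: swap the front and back halves of the string.
Applying that to "ecgbwfwe" gives "wfweecgb".

wfweecgb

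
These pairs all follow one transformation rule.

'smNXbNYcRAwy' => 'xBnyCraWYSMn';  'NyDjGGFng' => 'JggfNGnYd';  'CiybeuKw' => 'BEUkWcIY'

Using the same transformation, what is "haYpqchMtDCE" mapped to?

In each case the input is transformed by: move the first 3 characters to the end (rotate left by 3), then flip the case of every letter.
Starting from "haYpqchMtDCE": after the first operation, "pqchMtDCEhaY"; after the second, "PQCHmTdceHAy".

PQCHmTdceHAy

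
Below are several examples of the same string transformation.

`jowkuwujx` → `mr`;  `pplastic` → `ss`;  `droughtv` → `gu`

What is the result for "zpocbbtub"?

What's happening: shift every letter 3 places forward in the alphabet (wrapping around), then keep only the first 2 characters.
Applying both steps to "zpocbbtub": "csrfeewxe", then "cs".
(Check on "jowkuwujx": → "mrznxzxma" → "mr" ✓)

cs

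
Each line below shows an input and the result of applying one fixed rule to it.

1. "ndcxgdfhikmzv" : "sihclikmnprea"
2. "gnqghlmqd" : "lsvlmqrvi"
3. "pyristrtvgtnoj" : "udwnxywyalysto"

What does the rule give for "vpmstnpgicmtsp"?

aurxysulnhryxu

Rule — shift every letter 5 places forward in the alphabet (wrapping around).
Doing the same to "vpmstnpgicmtsp": "aurxysulnhryxu".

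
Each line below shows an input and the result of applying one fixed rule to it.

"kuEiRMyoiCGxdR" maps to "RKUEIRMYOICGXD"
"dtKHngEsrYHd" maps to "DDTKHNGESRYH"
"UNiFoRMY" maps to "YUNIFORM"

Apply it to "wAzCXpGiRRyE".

In each case the input is transformed by: move the last character to the front, then convert every letter to uppercase.
For "wAzCXpGiRRyE" the result is "EWAZCXPGIRRY".

EWAZCXPGIRRY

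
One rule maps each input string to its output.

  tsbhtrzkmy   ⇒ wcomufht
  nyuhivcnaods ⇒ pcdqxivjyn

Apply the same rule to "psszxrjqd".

nusmely

The rule is to delete the first 2 characters, then shift every letter 5 places backward in the alphabet (wrapping around).
On "psszxrjqd" that produces "nusmely".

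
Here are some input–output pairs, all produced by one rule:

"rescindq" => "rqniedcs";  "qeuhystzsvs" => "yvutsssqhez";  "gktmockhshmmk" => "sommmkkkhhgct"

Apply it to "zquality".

The transformation: sort the characters into reverse alphabetical order, then move the first character to the end.
So "zquality" becomes "yutqliaz".

yutqliaz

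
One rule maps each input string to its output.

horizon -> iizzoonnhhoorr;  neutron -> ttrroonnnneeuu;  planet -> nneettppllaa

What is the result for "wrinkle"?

The pattern: move the first 3 characters to the end (rotate left by 3), then double every character.
Applying both steps to "wrinkle": "nklewri", then "nnkklleewwrrii".
(Check on "horizon": → "izonhor" → "iizzoonnhhoorr" ✓)

nnkklleewwrrii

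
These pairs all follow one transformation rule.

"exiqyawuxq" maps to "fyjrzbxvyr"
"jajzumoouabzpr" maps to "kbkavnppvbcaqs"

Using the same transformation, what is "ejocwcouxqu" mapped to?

What's happening: shift every letter 1 place forward in the alphabet (wrapping around).
Doing the same to "ejocwcouxqu": "fkpdxdpvyrv".

fkpdxdpvyrv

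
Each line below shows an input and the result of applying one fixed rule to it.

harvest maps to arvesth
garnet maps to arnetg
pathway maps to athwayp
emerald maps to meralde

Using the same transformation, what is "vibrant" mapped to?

The transformation: move the first character to the end.
So "vibrant" becomes "ibrantv".

ibrantv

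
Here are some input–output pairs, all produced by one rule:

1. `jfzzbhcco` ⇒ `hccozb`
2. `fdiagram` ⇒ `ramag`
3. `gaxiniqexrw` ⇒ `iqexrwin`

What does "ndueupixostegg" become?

pixosteggeu

In each case the input is transformed by: delete the first 3 characters, then move the first 2 characters to the end (rotate left by 2).
So "ndueupixostegg" becomes "pixosteggeu".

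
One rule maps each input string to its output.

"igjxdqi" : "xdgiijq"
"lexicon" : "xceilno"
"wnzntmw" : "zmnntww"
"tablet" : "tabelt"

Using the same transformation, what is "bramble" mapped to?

The transformation: sort the characters into alphabetical order, then move the last character to the front.
For "bramble", step one produces "abbelmr"; step two turns that into "rabbelm".

rabbelm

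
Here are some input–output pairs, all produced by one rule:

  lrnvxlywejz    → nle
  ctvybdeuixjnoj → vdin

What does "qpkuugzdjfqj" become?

Rule — keep one character in every 3, starting at position 3 (positions 3rd, 6th, 9th, ...).
Applying that to "qpkuugzdjfqj" gives "kgjj".

kgjj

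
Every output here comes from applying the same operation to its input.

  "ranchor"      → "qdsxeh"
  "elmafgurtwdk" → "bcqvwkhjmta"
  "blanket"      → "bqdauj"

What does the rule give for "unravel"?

In each case the input is transformed by: shift every letter 10 places backward in the alphabet (wrapping around), then delete the first character.
Starting from "unravel": after the first operation, "kdhqlub"; after the second, "dhqlub".

dhqlub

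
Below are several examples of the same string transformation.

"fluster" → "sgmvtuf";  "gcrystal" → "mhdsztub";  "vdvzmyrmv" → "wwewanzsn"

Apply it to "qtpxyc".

What's happening: move the last character to the front, then shift every letter 1 place forward in the alphabet (wrapping around).
Doing the same to "qtpxyc": "druqyz".

druqyz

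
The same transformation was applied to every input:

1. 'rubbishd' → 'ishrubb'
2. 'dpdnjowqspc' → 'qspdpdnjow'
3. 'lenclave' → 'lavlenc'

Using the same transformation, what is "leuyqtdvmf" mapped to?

dvmleuyqt

Looking at the pairs, the operation is to delete the last character, then move the last 3 characters to the front (rotate right by 3).
Starting from "leuyqtdvmf": after the first operation, "leuyqtdvm"; after the second, "dvmleuyqt".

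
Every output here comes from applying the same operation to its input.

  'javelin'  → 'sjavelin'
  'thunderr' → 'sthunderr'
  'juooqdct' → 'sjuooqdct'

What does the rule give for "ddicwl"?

sddicwl

The rule is to prepend "s".
"ddicwl" → "sddicwl".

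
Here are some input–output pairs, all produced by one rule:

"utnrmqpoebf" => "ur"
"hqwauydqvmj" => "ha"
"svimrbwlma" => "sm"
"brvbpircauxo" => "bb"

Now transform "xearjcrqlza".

xr

The rule is to keep one character in every 3, starting at position 1 (positions 1st, 4th, 7th, ...), then keep only the first 2 characters.
"xearjcrqlza" → "xr".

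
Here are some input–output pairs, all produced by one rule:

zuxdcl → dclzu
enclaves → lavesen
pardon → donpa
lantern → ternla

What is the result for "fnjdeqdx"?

deqdxfn

Rule — move the first 3 characters to the end (rotate left by 3), then delete the last character.
Starting from "fnjdeqdx": after the first operation, "deqdxfnj"; after the second, "deqdxfn".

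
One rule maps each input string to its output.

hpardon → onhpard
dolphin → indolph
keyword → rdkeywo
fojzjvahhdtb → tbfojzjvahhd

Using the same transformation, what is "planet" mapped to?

The transformation: move the last 2 characters to the front (rotate right by 2).
Doing the same to "planet": "etplan".

etplan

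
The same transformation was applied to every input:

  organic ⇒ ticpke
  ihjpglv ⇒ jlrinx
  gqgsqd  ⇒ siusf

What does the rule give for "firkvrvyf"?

What's happening: shift every letter 2 places forward in the alphabet (wrapping around), then delete the first character.
For "firkvrvyf", step one produces "hktmxtxah"; step two turns that into "ktmxtxah".

ktmxtxah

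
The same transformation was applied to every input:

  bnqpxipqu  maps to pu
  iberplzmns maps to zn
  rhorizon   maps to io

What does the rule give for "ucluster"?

In each case the input is transformed by: keep every other character starting from the first (positions 1st, 3rd, 5th, ...), then keep only the last 2 characters.
"ucluster" → "ulse" → "se".

se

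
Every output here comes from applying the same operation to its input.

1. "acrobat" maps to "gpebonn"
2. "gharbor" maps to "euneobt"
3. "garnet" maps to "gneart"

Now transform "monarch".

ubanepz

Each output is the input with this applied: swap the first and last characters, then shift every letter 13 places forward in the alphabet (wrapping around) — i.e. ROT13.
"monarch" → "ubanepz".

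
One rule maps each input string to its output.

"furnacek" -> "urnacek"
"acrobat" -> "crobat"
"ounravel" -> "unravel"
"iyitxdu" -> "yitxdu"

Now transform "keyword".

eyword

The transformation: delete the first character.
On "keyword" that produces "eyword".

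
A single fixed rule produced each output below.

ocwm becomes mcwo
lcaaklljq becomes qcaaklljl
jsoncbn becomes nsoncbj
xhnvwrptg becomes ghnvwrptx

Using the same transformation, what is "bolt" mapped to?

tolb

The rule is to swap the first and last characters.
Doing the same to "bolt": "tolb".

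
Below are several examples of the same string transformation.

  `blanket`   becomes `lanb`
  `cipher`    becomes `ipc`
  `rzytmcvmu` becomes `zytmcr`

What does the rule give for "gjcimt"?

Rule — delete the last 3 characters, then move the first character to the end.
"gjcimt" → "jcg".

jcg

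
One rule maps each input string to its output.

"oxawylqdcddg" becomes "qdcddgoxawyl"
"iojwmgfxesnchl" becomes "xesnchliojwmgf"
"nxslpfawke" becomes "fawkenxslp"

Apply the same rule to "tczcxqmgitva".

mgitvatczcxq

Each output is the input with this applied: swap the front and back halves of the string.
For "tczcxqmgitva" the result is "mgitvatczcxq".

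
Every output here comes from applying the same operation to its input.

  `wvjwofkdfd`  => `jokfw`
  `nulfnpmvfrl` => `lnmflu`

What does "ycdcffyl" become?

dfyy

Each output is the input with this applied: move the first 2 characters to the end (rotate left by 2), then keep every other character starting from the first (positions 1st, 3rd, 5th, ...).
"ycdcffyl" → "dcffylyc" → "dfyy".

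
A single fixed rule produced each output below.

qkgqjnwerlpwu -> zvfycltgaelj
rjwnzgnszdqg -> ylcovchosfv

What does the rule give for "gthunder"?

iwjcstg

What's happening: delete the first character, then shift every letter 11 places backward in the alphabet (wrapping around).
Starting from "gthunder": after the first operation, "thunder"; after the second, "iwjcstg".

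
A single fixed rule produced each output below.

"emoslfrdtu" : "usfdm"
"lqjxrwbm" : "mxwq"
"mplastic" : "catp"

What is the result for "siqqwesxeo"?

oqexi

In each case the input is transformed by: keep every other character starting from the second (positions 2nd, 4th, 6th, ...), then swap the first and last characters.
On "siqqwesxeo" that produces "oqexi".
(Check on "lqjxrwbm": → "qxwm" → "mxwq" ✓)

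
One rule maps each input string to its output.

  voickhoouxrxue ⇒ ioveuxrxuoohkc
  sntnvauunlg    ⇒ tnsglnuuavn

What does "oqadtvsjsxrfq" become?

Each output is the input with this applied: move the first 3 characters to the end (rotate left by 3), then reverse the string.
Starting from "oqadtvsjsxrfq": after the first operation, "dtvsjsxrfqoqa"; after the second, "aqoqfrxsjsvtd".
(Check on "sntnvauunlg": → "nvauunlgsnt" → "tnsglnuuavn" ✓)

aqoqfrxsjsvtd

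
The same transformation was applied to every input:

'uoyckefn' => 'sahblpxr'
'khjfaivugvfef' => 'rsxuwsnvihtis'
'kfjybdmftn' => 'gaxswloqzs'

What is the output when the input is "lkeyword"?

eqyxrljb

Each output is the input with this applied: shift every letter 13 places forward in the alphabet (wrapping around) — i.e. ROT13, then move the last 2 characters to the front (rotate right by 2).
"lkeyword" → "yxrljbeq" → "eqyxrljb".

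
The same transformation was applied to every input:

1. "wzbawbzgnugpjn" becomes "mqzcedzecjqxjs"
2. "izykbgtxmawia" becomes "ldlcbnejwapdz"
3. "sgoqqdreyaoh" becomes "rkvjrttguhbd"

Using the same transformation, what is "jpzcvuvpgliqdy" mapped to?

gbmscfyxysjolt

What's happening: shift every letter 3 places forward in the alphabet (wrapping around), then move the last 2 characters to the front (rotate right by 2).
"jpzcvuvpgliqdy" → "mscfyxysjoltgb" → "gbmscfyxysjolt".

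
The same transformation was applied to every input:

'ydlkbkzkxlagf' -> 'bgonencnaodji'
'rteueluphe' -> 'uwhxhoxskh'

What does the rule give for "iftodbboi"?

liwrgeerl

The pattern: shift every letter 3 places forward in the alphabet (wrapping around).
"iftodbboi" → "liwrgeerl".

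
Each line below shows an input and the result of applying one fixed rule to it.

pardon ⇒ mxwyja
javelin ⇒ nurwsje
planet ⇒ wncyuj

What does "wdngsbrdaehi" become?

Looking at the pairs, the operation is to move the first 3 characters to the end (rotate left by 3), then shift every letter 9 places forward in the alphabet (wrapping around).
For "wdngsbrdaehi", step one produces "gsbrdaehiwdn"; step two turns that into "pbkamjnqrfmw".
(Check on "planet": → "netpla" → "wncyuj" ✓)

pbkamjnqrfmw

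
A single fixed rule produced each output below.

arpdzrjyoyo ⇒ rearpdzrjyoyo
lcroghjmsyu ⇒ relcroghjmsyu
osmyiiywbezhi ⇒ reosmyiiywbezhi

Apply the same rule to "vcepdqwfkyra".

revcepdqwfkyra

Rule — prepend "re".
On "vcepdqwfkyra" that produces "revcepdqwfkyra".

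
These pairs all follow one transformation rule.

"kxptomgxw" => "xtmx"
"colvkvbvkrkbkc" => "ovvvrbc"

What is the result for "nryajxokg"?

raxk

Looking at the pairs, the operation is to keep every other character starting from the second (positions 2nd, 4th, 6th, ...).
For "nryajxokg" the result is "raxk".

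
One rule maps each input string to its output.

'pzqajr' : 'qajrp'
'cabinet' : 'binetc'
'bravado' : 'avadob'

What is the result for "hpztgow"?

The rule is to move the first character to the end, then delete the first character.
On "hpztgow": the first step gives "pztgowh", and the second then gives "ztgowh".

ztgowh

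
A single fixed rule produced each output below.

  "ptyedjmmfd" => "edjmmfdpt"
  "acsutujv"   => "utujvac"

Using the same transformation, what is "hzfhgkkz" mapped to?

Each output is the input with this applied: move the first 2 characters to the end (rotate left by 2), then delete the first character.
Doing the same to "hzfhgkkz": "hgkkzhz".

hgkkzhz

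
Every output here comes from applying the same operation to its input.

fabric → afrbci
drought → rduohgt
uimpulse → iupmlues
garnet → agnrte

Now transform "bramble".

In each case the input is transformed by: swap each adjacent pair of characters (1↔2, 3↔4, ...).
Doing the same to "bramble": "rbmalbe".

rbmalbe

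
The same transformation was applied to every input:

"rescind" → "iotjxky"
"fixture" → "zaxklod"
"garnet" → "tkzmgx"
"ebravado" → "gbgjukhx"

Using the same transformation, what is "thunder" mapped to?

tjkxzna

The transformation: shift every letter 6 places forward in the alphabet (wrapping around), then move the first 3 characters to the end (rotate left by 3).
On "thunder": the first step gives "znatjkx", and the second then gives "tjkxzna".
(Check on "fixture": → "lodzaxk" → "zaxklod" ✓)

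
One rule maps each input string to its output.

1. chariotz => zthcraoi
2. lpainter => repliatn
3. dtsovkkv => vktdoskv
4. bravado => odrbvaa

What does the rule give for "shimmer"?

rehsmim

The pattern: move the last 2 characters to the front (rotate right by 2), then swap each adjacent pair of characters (1↔2, 3↔4, ...).
Applying both steps to "shimmer": "ershimm", then "rehsmim".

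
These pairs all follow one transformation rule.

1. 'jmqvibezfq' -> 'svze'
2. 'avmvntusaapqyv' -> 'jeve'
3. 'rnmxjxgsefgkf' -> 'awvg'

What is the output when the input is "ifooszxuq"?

roxx

Looking at the pairs, the operation is to shift every letter 9 places forward in the alphabet (wrapping around), then keep only the first 4 characters.
"ifooszxuq" → "roxxbigdz" → "roxx".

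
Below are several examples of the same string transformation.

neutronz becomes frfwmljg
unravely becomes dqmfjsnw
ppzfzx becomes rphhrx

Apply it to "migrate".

Rule — move the last 2 characters to the front (rotate right by 2), then shift every letter 8 places backward in the alphabet (wrapping around).
On "migrate": the first step gives "temigra", and the second then gives "lweayjs".
(Check on "unravely": → "lyunrave" → "dqmfjsnw" ✓)

lweayjs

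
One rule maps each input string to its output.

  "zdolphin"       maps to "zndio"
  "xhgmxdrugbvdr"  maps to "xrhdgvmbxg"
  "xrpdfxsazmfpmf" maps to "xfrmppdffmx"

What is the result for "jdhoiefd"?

jddfh

The pattern: take characters alternately from the front and the back (1st, last, 2nd, 2nd-last, ...), then delete the last 3 characters.
For "jdhoiefd", step one produces "jddfheoi"; step two turns that into "jddfh".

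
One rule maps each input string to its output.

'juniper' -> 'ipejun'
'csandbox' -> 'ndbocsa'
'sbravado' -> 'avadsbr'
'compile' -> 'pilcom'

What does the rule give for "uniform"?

foruni

The rule is to delete the last character, then move the first 3 characters to the end (rotate left by 3).
Starting from "uniform": after the first operation, "unifor"; after the second, "foruni".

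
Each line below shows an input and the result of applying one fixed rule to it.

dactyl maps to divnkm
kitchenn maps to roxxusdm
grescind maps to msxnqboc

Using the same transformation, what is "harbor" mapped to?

What's happening: swap the front and back halves of the string, then shift every letter 10 places forward in the alphabet (wrapping around).
For "harbor", step one produces "borhar"; step two turns that into "lybrkb".

lybrkb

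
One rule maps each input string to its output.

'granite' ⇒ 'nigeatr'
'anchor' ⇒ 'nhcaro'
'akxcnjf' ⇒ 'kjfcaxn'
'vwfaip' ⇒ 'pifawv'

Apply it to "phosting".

ponihgts

Rule — sort the characters into reverse alphabetical order, then move the first 2 characters to the end (rotate left by 2).
Doing the same to "phosting": "ponihgts".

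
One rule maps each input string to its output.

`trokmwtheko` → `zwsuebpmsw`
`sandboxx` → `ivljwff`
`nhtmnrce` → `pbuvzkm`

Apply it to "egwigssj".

oeqoaar

In each case the input is transformed by: shift every letter 8 places forward in the alphabet (wrapping around), then delete the first character.
Doing the same to "egwigssj": "oeqoaar".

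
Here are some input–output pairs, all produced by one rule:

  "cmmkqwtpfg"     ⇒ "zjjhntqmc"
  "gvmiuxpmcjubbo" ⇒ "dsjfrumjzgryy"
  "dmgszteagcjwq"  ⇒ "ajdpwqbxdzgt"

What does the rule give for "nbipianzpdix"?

In each case the input is transformed by: delete the last character, then shift every letter 3 places backward in the alphabet (wrapping around).
For "nbipianzpdix" the result is "kyfmfxkwmaf".

kyfmfxkwmaf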